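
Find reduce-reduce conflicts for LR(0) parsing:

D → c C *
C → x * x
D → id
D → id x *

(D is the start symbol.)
No reduce-reduce conflicts

Augment with D' → D and build the canonical LR(0) collection (I0 = CLOSURE({[D' → . D]}), then GOTO on every symbol after a dot until no new states appear). It has 11 states:
  I0: { [D → . c C *], [D → . id x *], [D → . id], [D' → . D] }  — shift
  I1: { [D' → D .] }  — accept
  I2: { [C → . x * x], [D → c . C *] }  — shift
  I3: { [D → id . x *], [D → id .] }  — shift, reduce
  I4: { [D → id x . *] }  — shift
  I5: { [D → id x * .] }  — reduce
  I6: { [D → c C . *] }  — shift
  I7: { [C → x . * x] }  — shift
  I8: { [C → x * . x] }  — shift
  I9: { [C → x * x .] }  — reduce
  I10: { [D → c C * .] }  — reduce

No state contains more than one complete item.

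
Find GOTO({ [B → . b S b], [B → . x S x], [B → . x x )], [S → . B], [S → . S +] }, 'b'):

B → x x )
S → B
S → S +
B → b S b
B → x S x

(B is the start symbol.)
{ [B → . b S b], [B → . x S x], [B → . x x )], [B → b . S b], [S → . B], [S → . S +] }

GOTO(I, 'b') = CLOSURE({ [A → αX.β] : [A → α.Xβ] ∈ I, X = 'b' })

Items with dot before 'b', with the dot advanced:
  [B → . b S b] → [B → b . S b]
Closure of the advanced items:
  [B → b . S b] has the dot before S: add [S → . B], [S → . S +]
  [S → . B] has the dot before B: add [B → . x x )], [B → . b S b], [B → . x S x]

GOTO = { [B → . b S b], [B → . x S x], [B → . x x )], [B → b . S b], [S → . B], [S → . S +] }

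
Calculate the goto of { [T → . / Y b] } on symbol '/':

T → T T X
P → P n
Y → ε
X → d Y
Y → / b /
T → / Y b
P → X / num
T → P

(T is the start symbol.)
{ [T → / . Y b], [Y → . / b /], [Y → .] }

GOTO(I, '/') = CLOSURE({ [A → αX.β] : [A → α.Xβ] ∈ I, X = '/' })

Items with dot before '/', with the dot advanced:
  [T → . / Y b] → [T → / . Y b]
Closure of the advanced items:
  [T → / . Y b] has the dot before Y: add [Y → .], [Y → . / b /]

GOTO = { [T → / . Y b], [Y → . / b /], [Y → .] }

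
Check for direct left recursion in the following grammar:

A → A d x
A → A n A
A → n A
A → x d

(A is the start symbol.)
Yes, A is left-recursive

Direct left recursion occurs when N → N α for some non-terminal N (the right-hand side begins with the left-hand side itself).

A → A d x: LEFT RECURSIVE (starts with A)
A → A n A: LEFT RECURSIVE (starts with A)
A → n A: starts with n
A → x d: starts with x

The grammar has direct left recursion on: A.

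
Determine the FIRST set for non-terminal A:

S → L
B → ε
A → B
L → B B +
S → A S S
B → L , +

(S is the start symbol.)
{ '+', ε }

To compute FIRST(A), examine every production with A on the left-hand side, reading each right-hand side left to right until a non-nullable symbol is reached.

FIRST sets of the other non-terminals involved (by the same procedure, iterated to a fixed point):
  FIRST(B) = { '+', ε }

From A → B:
  - B is a non-terminal: add FIRST(B) \ {ε} = { '+' }
    B is nullable and nothing follows, so the whole right-hand side can vanish: ε ∈ FIRST(A)

Collecting: FIRST(A) = { '+', ε }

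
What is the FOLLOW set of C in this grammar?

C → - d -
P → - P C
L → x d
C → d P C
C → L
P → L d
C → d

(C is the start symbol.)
To compute FOLLOW(C), find every occurrence of C on a right-hand side N → α C β: add FIRST(β) \ {ε}, and if β is empty or nullable also add FOLLOW(N). Iterate to a fixed point.

C is the start symbol, so $ ∈ FOLLOW(C).
In P → - P C: C is at the end, add FOLLOW(P)
In C → d P C: C is at the end; this adds FOLLOW(C) to itself — nothing new

The FOLLOW sets referred to above (computed the same way, to a fixed point):
  FOLLOW(P) = { '-', 'd', 'x' }

Taking the union: FOLLOW(C) = { $, '-', 'd', 'x' }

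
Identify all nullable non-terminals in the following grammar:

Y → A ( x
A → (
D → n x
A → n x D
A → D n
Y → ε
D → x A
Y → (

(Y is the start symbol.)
{ 'Y' }

A non-terminal is nullable if it can derive ε (the empty string): either it has an ε-production, or it has a production whose right-hand side consists entirely of nullable non-terminals.

ε-productions: Y → ε
So Y is immediately nullable.
No further non-terminal can be added: every production for the remaining non-terminals contains a terminal or a non-nullable non-terminal.
Nullable = { 'Y' }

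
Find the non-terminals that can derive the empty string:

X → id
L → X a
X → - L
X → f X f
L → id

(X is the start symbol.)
A non-terminal is nullable if it can derive ε (the empty string): either it has an ε-production, or it has a production whose right-hand side consists entirely of nullable non-terminals.

There are no ε-productions, so no non-terminal can derive ε.
No non-terminals are nullable.

Answer: None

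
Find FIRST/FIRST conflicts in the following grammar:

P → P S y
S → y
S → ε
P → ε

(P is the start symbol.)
FIRST sets of the non-terminals at (or reachable through a nullable prefix from) the front of some alternative:
  FIRST(P) = { 'y', ε }
  FIRST(S) = { 'y', ε }

Productions for P:
  P → P S y: FIRST = { 'y' }
  P → ε: FIRST = { ε }
Productions for S:
  S → y: FIRST = { 'y' }
  S → ε: FIRST = { ε }

All alternatives of each non-terminal have pairwise disjoint FIRST sets.

Answer: No FIRST/FIRST conflicts.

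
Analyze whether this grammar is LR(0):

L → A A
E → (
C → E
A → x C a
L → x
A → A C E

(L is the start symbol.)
No. Shift-reduce conflict between [L → x .] and [E → . (]

A grammar is LR(0) if no state in the canonical LR(0) collection has:
  - both a shift item (dot before a terminal) and a complete item (shift-reduce conflict), or
  - two or more complete items (reduce-reduce conflict; the accept item [L' → L .] counts as a complete item here).

Augment with L' → L and build the canonical LR(0) collection (I0 = CLOSURE({[L' → . L]}), then GOTO on every symbol after a dot until no new states appear). It has 12 states:
  I0: { [A → . A C E], [A → . x C a], [L → . A A], [L → . x], [L' → . L] }  — shift
  I1: { [A → . A C E], [A → . x C a], [A → A . C E], [C → . E], [E → . (], [L → A . A] }  — shift
  I2: { [L' → L .] }  — accept
  I3: { [A → x . C a], [C → . E], [E → . (], [L → x .] }  — shift, reduce
  I4: { [E → ( .] }  — reduce
  I5: { [A → x C . a] }  — shift
  I6: { [C → E .] }  — reduce
  I7: { [A → x C a .] }  — reduce
  I8: { [A → A . C E], [C → . E], [E → . (], [L → A A .] }  — shift, reduce
  I9: { [A → A C . E], [E → . (] }  — shift
  I10: { [A → x . C a], [C → . E], [E → . (] }  — shift
  I11: { [A → A C E .] }  — reduce

Conflict in state I3:
  Shift-reduce conflict between [L → x .] and [E → . (]
So the grammar is NOT LR(0).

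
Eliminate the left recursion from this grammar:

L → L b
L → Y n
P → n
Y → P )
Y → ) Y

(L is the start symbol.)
L → Y n L'
L' → b L'
L' → ε
P → n
Y → P )
Y → ) Y

L is directly left-recursive. The standard transformation for
  A → A α₁ | ... | A α_m | β₁ | ... | β_n
is
  A  → β₁ A' | ... | β_n A'
  A' → α₁ A' | ... | α_m A' | ε

L → Y n becomes L → Y n L'
L → L b becomes L' → b L'
Add L' → ε

Productions for other non-terminals are unchanged:
  P → n
  Y → P )
  Y → ) Y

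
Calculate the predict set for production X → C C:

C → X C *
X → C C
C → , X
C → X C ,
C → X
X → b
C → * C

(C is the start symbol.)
{ '*', ',', 'b' }

PREDICT(X → C C) = (FIRST(RHS) \ {ε}) ∪ (FOLLOW(X) if ε ∈ FIRST(RHS), i.e. RHS ⇒* ε)
FIRST(C) = { '*', ',', 'b' }
FIRST(C C) = { '*', ',', 'b' }
ε ∉ FIRST(C C), so FOLLOW(X) is not added.
PREDICT(X → C C) = { '*', ',', 'b' }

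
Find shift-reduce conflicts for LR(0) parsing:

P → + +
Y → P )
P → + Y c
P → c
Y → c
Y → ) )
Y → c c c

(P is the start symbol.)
Yes — I5: [P → + + .] vs [P → . + +]; I8: [P → c .] vs [Y → c . c c]

Augment with P' → P and build the canonical LR(0) collection (I0 = CLOSURE({[P' → . P]}), then GOTO on every symbol after a dot until no new states appear). It has 14 states:
  I0: { [P → . + +], [P → . + Y c], [P → . c], [P' → . P] }  — shift
  I1: { [P → + . +], [P → + . Y c], [P → . + +], [P → . + Y c], [P → . c], [Y → . ) )], [Y → . P )], [Y → . c c c], [Y → . c] }  — shift
  I2: { [P' → P .] }  — accept
  I3: { [P → c .] }  — reduce
  I4: { [Y → ) . )] }  — shift
  I5: { [P → + + .], [P → + . +], [P → + . Y c], [P → . + +], [P → . + Y c], [P → . c], [Y → . ) )], [Y → . P )], [Y → . c c c], [Y → . c] }  — shift, reduce
  I6: { [Y → P . )] }  — shift
  I7: { [P → + Y . c] }  — shift
  I8: { [P → c .], [Y → c . c c], [Y → c .] }  — shift, 2 reduces
  I9: { [Y → c c . c] }  — shift
  I10: { [Y → c c c .] }  — reduce
  I11: { [P → + Y c .] }  — reduce
  I12: { [Y → P ) .] }  — reduce
  I13: { [Y → ) ) .] }  — reduce

I5 contains reduce item [P → + + .] and shift items [P → . + +], [P → + . +], [P → . + Y c], [P → . c], [Y → . ) )], [Y → . c], [Y → . c c c] — shift-reduce conflict.
I8 contains reduce items [P → c .], [Y → c .] and shift item [Y → c . c c] — shift-reduce conflict.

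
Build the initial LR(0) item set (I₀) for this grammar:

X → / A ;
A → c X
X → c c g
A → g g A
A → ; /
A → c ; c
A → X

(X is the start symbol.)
First, augment the grammar with X' → X
I₀ = CLOSURE({ [X' → . X] }):
  [X' → . X] has the dot before X: add [X → . / A ;], [X → . c c g]
No further items can be added.

I₀ = { [X → . / A ;], [X → . c c g], [X' → . X] }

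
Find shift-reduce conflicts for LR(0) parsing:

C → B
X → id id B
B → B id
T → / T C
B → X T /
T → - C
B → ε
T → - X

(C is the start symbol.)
Yes — I0: [B → .] vs [X → . id id B]; I1: [C → B .] vs [B → B . id]; I5: [B → .] vs [X → . id id B]; I6: [X → id id B .] vs [B → B . id]; I8: [B → .] vs [X → . id id B]; I12: [B → .] vs [X → . id id B]; I15: [T → - X .] vs [T → . - C]

Augment with C' → C and build the canonical LR(0) collection (I0 = CLOSURE({[C' → . C]}), then GOTO on every symbol after a dot until no new states appear). It has 16 states:
  I0: { [B → . B id], [B → . X T /], [B → .], [C → . B], [C' → . C], [X → . id id B] }  — shift, reduce
  I1: { [B → B . id], [C → B .] }  — shift, reduce
  I2: { [C' → C .] }  — accept
  I3: { [B → X . T /], [T → . - C], [T → . - X], [T → . / T C] }  — shift
  I4: { [X → id . id B] }  — shift
  I5: { [B → . B id], [B → . X T /], [B → .], [X → . id id B], [X → id id . B] }  — shift, reduce
  I6: { [B → B . id], [X → id id B .] }  — shift, reduce
  I7: { [B → B id .] }  — reduce
  I8: { [B → . B id], [B → . X T /], [B → .], [C → . B], [T → - . C], [T → - . X], [X → . id id B] }  — shift, reduce
  I9: { [T → . - C], [T → . - X], [T → . / T C], [T → / . T C] }  — shift
  I10: { [B → X T . /] }  — shift
  I11: { [B → X T / .] }  — reduce
  I12: { [B → . B id], [B → . X T /], [B → .], [C → . B], [T → / T . C], [X → . id id B] }  — shift, reduce
  I13: { [T → / T C .] }  — reduce
  I14: { [T → - C .] }  — reduce
  I15: { [B → X . T /], [T → - X .], [T → . - C], [T → . - X], [T → . / T C] }  — shift, reduce

I0 contains reduce item [B → .] and shift item [X → . id id B] — shift-reduce conflict.
I1 contains reduce item [C → B .] and shift item [B → B . id] — shift-reduce conflict.
I5 contains reduce item [B → .] and shift item [X → . id id B] — shift-reduce conflict.
I6 contains reduce item [X → id id B .] and shift item [B → B . id] — shift-reduce conflict.
I8 contains reduce item [B → .] and shift item [X → . id id B] — shift-reduce conflict.
I12 contains reduce item [B → .] and shift item [X → . id id B] — shift-reduce conflict.
I15 contains reduce item [T → - X .] and shift items [T → . - C], [T → . - X], [T → . / T C] — shift-reduce conflict.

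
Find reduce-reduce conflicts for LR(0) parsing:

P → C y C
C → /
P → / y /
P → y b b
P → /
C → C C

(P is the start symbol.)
Augment with P' → P and build the canonical LR(0) collection (I0 = CLOSURE({[P' → . P]}), then GOTO on every symbol after a dot until no new states appear). It has 13 states:
  I0: { [C → . /], [C → . C C], [P → . / y /], [P → . /], [P → . C y C], [P → . y b b], [P' → . P] }  — shift
  I1: { [C → / .], [P → / . y /], [P → / .] }  — shift, 2 reduces
  I2: { [C → . /], [C → . C C], [C → C . C], [P → C . y C] }  — shift
  I3: { [P' → P .] }  — accept
  I4: { [P → y . b b] }  — shift
  I5: { [P → y b . b] }  — shift
  I6: { [P → y b b .] }  — reduce
  I7: { [C → / .] }  — reduce
  I8: { [C → . /], [C → . C C], [C → C . C], [C → C C .] }  — shift, reduce
  I9: { [C → . /], [C → . C C], [P → C y . C] }  — shift
  I10: { [C → . /], [C → . C C], [C → C . C], [P → C y C .] }  — shift, reduce
  I11: { [P → / y . /] }  — shift
  I12: { [P → / y / .] }  — reduce

I1 contains complete items [C → / .], [P → / .] — reduce-reduce conflict.

Answer: Yes — I1: [C → / .] vs [P → / .]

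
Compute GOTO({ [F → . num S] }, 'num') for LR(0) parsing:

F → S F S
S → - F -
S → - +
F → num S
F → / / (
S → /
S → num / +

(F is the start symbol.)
{ [F → num . S], [S → . - +], [S → . - F -], [S → . /], [S → . num / +] }

GOTO(I, 'num') = CLOSURE({ [A → αX.β] : [A → α.Xβ] ∈ I, X = 'num' })

Items with dot before 'num', with the dot advanced:
  [F → . num S] → [F → num . S]
Closure of the advanced items:
  [F → num . S] has the dot before S: add [S → . - F -], [S → . - +], [S → . /], [S → . num / +]

GOTO = { [F → num . S], [S → . - +], [S → . - F -], [S → . /], [S → . num / +] }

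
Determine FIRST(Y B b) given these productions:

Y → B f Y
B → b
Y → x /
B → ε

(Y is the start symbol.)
{ 'b', 'f', 'x' }

FIRST sets of the non-terminals involved (from the grammar, by fixed-point iteration):
  FIRST(Y) = { 'b', 'f', 'x' }

To compute FIRST(Y B b), process the symbols left to right:
Symbol Y is a non-terminal. Add FIRST(Y) \ {ε} = { 'b', 'f', 'x' }
Y is not nullable (ε ∉ FIRST(Y)), so stop here.
FIRST(Y B b) = { 'b', 'f', 'x' }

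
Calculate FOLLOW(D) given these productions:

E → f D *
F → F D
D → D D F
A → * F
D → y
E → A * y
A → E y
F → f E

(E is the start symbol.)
To compute FOLLOW(D), find every occurrence of D on a right-hand side N → α D β: add FIRST(β) \ {ε}, and if β is empty or nullable also add FOLLOW(N). Iterate to a fixed point.

In E → f D *: D is followed by '*', add FIRST('*') \ {ε} = { '*' }
In F → F D: D is at the end, add FOLLOW(F)
In D → D D F: D is followed by D F, add FIRST(D F) \ {ε} = { 'y' }
In D → D D F: D is followed by F, add FIRST(F) \ {ε} = { 'f' }

The FOLLOW sets referred to above (computed the same way, to a fixed point):
  FOLLOW(F) = { '*', 'f', 'y' }

Taking the union: FOLLOW(D) = { '*', 'f', 'y' }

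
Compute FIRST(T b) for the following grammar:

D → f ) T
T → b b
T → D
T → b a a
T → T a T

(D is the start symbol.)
{ 'b', 'f' }

FIRST sets of the non-terminals involved (from the grammar, by fixed-point iteration):
  FIRST(T) = { 'b', 'f' }

To compute FIRST(T b), process the symbols left to right:
Symbol T is a non-terminal. Add FIRST(T) \ {ε} = { 'b', 'f' }
T is not nullable (ε ∉ FIRST(T)), so stop here.
FIRST(T b) = { 'b', 'f' }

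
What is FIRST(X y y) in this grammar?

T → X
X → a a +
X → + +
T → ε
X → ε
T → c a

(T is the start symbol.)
FIRST sets of the non-terminals involved (from the grammar, by fixed-point iteration):
  FIRST(X) = { '+', 'a', ε }

To compute FIRST(X y y), process the symbols left to right:
Symbol X is a non-terminal. Add FIRST(X) \ {ε} = { '+', 'a' }
X is nullable (ε ∈ FIRST(X)), continue to the next symbol.
Symbol y is a terminal. Add 'y' and stop.
FIRST(X y y) = { '+', 'a', 'y' }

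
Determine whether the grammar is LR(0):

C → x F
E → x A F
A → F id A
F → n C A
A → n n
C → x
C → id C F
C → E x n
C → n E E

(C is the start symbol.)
No. Shift-reduce conflict between [C → x .] and [A → . n n]

A grammar is LR(0) if no state in the canonical LR(0) collection has:
  - both a shift item (dot before a terminal) and a complete item (shift-reduce conflict), or
  - two or more complete items (reduce-reduce conflict; the accept item [C' → C .] counts as a complete item here).

Augment with C' → C and build the canonical LR(0) collection (I0 = CLOSURE({[C' → . C]}), then GOTO on every symbol after a dot until no new states appear). It has 24 states:
  I0: { [C → . E x n], [C → . id C F], [C → . n E E], [C → . x F], [C → . x], [C' → . C], [E → . x A F] }  — shift
  I1: { [C' → C .] }  — accept
  I2: { [C → E . x n] }  — shift
  I3: { [C → . E x n], [C → . id C F], [C → . n E E], [C → . x F], [C → . x], [C → id . C F], [E → . x A F] }  — shift
  I4: { [C → n . E E], [E → . x A F] }  — shift
  I5: { [A → . F id A], [A → . n n], [C → x . F], [C → x .], [E → x . A F], [F → . n C A] }  — shift, reduce
  I6: { [E → x A . F], [F → . n C A] }  — shift
  I7: { [A → F . id A], [C → x F .] }  — shift, reduce
  I8: { [A → n . n], [C → . E x n], [C → . id C F], [C → . n E E], [C → . x F], [C → . x], [E → . x A F], [F → n . C A] }  — shift
  I9: { [A → . F id A], [A → . n n], [F → . n C A], [F → n C . A] }  — shift
  I10: { [A → n n .], [C → n . E E], [E → . x A F] }  — shift, reduce
  I11: { [C → n E . E], [E → . x A F] }  — shift
  I12: { [A → . F id A], [A → . n n], [E → x . A F], [F → . n C A] }  — shift
  I13: { [A → F . id A] }  — shift
  I14: { [A → . F id A], [A → . n n], [A → F id . A], [F → . n C A] }  — shift
  I15: { [A → F id A .] }  — reduce
  I16: { [C → n E E .] }  — reduce
  I17: { [F → n C A .] }  — reduce
  I18: { [E → x A F .] }  — reduce
  I19: { [C → . E x n], [C → . id C F], [C → . n E E], [C → . x F], [C → . x], [E → . x A F], [F → n . C A] }  — shift
  I20: { [C → id C . F], [F → . n C A] }  — shift
  I21: { [C → id C F .] }  — reduce
  I22: { [C → E x . n] }  — shift
  I23: { [C → E x n .] }  — reduce

Conflict in state I5:
  Shift-reduce conflict between [C → x .] and [A → . n n]
So the grammar is NOT LR(0).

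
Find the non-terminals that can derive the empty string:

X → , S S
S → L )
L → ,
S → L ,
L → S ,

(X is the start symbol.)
There are no ε-productions, so no non-terminal can derive ε.
No non-terminals are nullable.

Answer: None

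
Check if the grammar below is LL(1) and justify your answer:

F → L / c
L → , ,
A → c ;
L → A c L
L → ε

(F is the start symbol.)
A grammar is LL(1) if for each non-terminal N with multiple productions, the predict sets of those productions are pairwise disjoint, where PREDICT(N → α) = (FIRST(α) \ {ε}) ∪ (FOLLOW(N) if α ⇒* ε).

Relevant sets:
  FIRST(A) = { 'c' }
  FOLLOW(L) = { '/' }

For L:
  PREDICT(L → ',' ',') = { ',' }
  PREDICT(L → A c L) = { 'c' }
  PREDICT(L → ε) = { '/' }
F, A have a single production, so nothing to check there.

All predict sets are disjoint. The grammar IS LL(1).

Answer: Yes, the grammar is LL(1).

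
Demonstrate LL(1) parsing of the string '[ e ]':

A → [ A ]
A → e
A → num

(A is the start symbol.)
Stack is shown with the top on the left.

Stack    Input    Action
------------------------
A $      [ e ] $  output A → [ A ]
[ A ] $  [ e ] $  match '['
A ] $    e ] $    output A → e
e ] $    e ] $    match 'e'
] $      ] $      match ']'
$        $        accept

The string is accepted.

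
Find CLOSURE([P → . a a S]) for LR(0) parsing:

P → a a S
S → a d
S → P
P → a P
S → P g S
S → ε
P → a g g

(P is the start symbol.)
{ [P → . a a S] }

To compute CLOSURE, for each item [A → α.Bβ] where B is a non-terminal, add [B → .γ] for all productions B → γ; repeat for the newly added items until nothing changes.

Start with: [P → . a a S]
The dot precedes the terminal a, so nothing is added.

CLOSURE = { [P → . a a S] }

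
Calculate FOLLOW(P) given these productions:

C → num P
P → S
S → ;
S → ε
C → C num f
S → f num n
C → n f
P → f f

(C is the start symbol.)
In C → num P: P is at the end, add FOLLOW(C)

The FOLLOW sets referred to above (computed the same way, to a fixed point):
  FOLLOW(C) = { $, 'num' }

Taking the union: FOLLOW(P) = { $, 'num' }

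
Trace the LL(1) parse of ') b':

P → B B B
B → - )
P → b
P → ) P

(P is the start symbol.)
LL(1) parsing maintains a stack (initially the start symbol over $) and the input. At each step: if the stack top is a terminal, match it against the current input token; if it is a non-terminal N, replace it with the RHS of M[N, lookahead] (the unique production whose predict set contains the lookahead).

Stack is shown with the top on the left.

Stack  Input  Action
--------------------
P $    ) b $  output P → ) P
) P $  ) b $  match ')'
P $    b $    output P → b
b $    b $    match 'b'
$      $      accept

The string is accepted.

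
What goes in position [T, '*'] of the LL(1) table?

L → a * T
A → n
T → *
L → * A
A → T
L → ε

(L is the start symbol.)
T → *

To find M[T, '*'], we find productions for T where '*' is in the predict set (PREDICT(N → α) = (FIRST(α) \ {ε}) ∪ (FOLLOW(N) if α ⇒* ε)).

T → *: PREDICT = { '*' }
  '*' is in predict set, so this production goes in M[T, '*']

M[T, '*'] = T → *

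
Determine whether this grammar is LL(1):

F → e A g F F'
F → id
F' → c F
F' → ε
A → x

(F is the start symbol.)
A grammar is LL(1) if for each non-terminal N with multiple productions, the predict sets of those productions are pairwise disjoint, where PREDICT(N → α) = (FIRST(α) \ {ε}) ∪ (FOLLOW(N) if α ⇒* ε).

Relevant sets:
  FOLLOW(F') = { $, 'c' }

For F:
  PREDICT(F → e A g F F') = { 'e' }
  PREDICT(F → id) = { 'id' }
For F':
  PREDICT(F' → c F) = { 'c' }
  PREDICT(F' → ε) = { $, 'c' }
A has a single production, so nothing to check there.

Conflict found: Predict set conflict for F': { 'c' }
The grammar is NOT LL(1).

Answer: No. Predict set conflict for F': { 'c' }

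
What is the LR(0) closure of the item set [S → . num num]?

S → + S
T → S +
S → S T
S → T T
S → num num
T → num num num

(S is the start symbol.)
To compute CLOSURE, for each item [A → α.Bβ] where B is a non-terminal, add [B → .γ] for all productions B → γ; repeat for the newly added items until nothing changes.

Start with: [S → . num num]
The dot precedes the terminal num, so nothing is added.

CLOSURE = { [S → . num num] }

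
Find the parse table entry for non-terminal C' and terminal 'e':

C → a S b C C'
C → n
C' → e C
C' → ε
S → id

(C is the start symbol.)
To find M[C', 'e'], we find productions for C' where 'e' is in the predict set (PREDICT(N → α) = (FIRST(α) \ {ε}) ∪ (FOLLOW(N) if α ⇒* ε)).

Relevant sets:
  FOLLOW(C') = { $, 'e' }

C' → e C: PREDICT = { 'e' }
  'e' is in predict set, so this production goes in M[C', 'e']
C' → ε: PREDICT = { $, 'e' }
  'e' is in predict set, so this production goes in M[C', 'e']

M[C', 'e'] = C' → e C, C' → ε  (a multiply-defined cell — the grammar is not LL(1))

Answer: C' → e C, C' → ε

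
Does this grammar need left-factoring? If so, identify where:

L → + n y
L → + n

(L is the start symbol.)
Left-factoring is needed when two productions for the same non-terminal
share a common prefix on the right-hand side.

Productions for L:
  L → + n y
  L → + n

Found common prefix '+ n' in productions for L

Answer: Yes, L has productions with common prefix '+ n'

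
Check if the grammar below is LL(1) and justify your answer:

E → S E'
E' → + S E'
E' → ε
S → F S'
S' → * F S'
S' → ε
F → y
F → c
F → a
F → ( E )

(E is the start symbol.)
Yes, the grammar is LL(1).

A grammar is LL(1) if for each non-terminal N with multiple productions, the predict sets of those productions are pairwise disjoint, where PREDICT(N → α) = (FIRST(α) \ {ε}) ∪ (FOLLOW(N) if α ⇒* ε).

Relevant sets:
  FOLLOW(E') = { $, ')' }
  FOLLOW(S') = { $, ')', '+' }

For E':
  PREDICT(E' → '+' S E') = { '+' }
  PREDICT(E' → ε) = { $, ')' }
For S':
  PREDICT(S' → '*' F S') = { '*' }
  PREDICT(S' → ε) = { $, ')', '+' }
For F:
  PREDICT(F → y) = { 'y' }
  PREDICT(F → c) = { 'c' }
  PREDICT(F → a) = { 'a' }
  PREDICT(F → '(' E ')') = { '(' }
E, S have a single production, so nothing to check there.

All predict sets are disjoint. The grammar IS LL(1).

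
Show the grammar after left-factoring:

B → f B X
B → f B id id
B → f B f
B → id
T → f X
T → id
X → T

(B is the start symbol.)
B → f B B'
B' → X
B' → id id
B' → f
B → id
T → f X
T → id
X → T

Left-factoring transforms A → αβ₁ | αβ₂ into A → αA' and A' → β₁ | β₂
(α is the longest common prefix among the alternatives). Repeat until
no nonterminal has two alternatives with a common prefix.

Round 1: B has alternatives sharing prefix 'f B'. Introduce B': B → f B B'
  Add: B' → X
  Add: B' → id id
  Add: B' → f

No remaining common prefixes — done.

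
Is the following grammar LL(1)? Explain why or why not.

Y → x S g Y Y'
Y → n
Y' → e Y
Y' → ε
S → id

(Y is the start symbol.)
A grammar is LL(1) if for each non-terminal N with multiple productions, the predict sets of those productions are pairwise disjoint, where PREDICT(N → α) = (FIRST(α) \ {ε}) ∪ (FOLLOW(N) if α ⇒* ε).

Relevant sets:
  FOLLOW(Y') = { $, 'e' }

For Y:
  PREDICT(Y → x S g Y Y') = { 'x' }
  PREDICT(Y → n) = { 'n' }
For Y':
  PREDICT(Y' → e Y) = { 'e' }
  PREDICT(Y' → ε) = { $, 'e' }
S has a single production, so nothing to check there.

Conflict found: Predict set conflict for Y': { 'e' }
The grammar is NOT LL(1).

Answer: No. Predict set conflict for Y': { 'e' }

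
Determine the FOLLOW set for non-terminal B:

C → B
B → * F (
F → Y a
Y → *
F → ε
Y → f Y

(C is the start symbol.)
In C → B: B is at the end, add FOLLOW(C)

The FOLLOW sets referred to above (computed the same way, to a fixed point):
  FOLLOW(C) = { $ }

Taking the union: FOLLOW(B) = { $ }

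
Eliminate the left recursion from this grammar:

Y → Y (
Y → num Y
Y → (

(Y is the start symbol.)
Y → num Y Y'
Y → ( Y'
Y' → ( Y'
Y' → ε

Y is directly left-recursive. The standard transformation for
  A → A α₁ | ... | A α_m | β₁ | ... | β_n
is
  A  → β₁ A' | ... | β_n A'
  A' → α₁ A' | ... | α_m A' | ε

Y → num Y becomes Y → num Y Y'
Y → ( becomes Y → ( Y'
Y → Y ( becomes Y' → ( Y'
Add Y' → ε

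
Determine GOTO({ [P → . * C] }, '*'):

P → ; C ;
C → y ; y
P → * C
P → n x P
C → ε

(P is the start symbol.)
GOTO(I, '*') = CLOSURE({ [A → αX.β] : [A → α.Xβ] ∈ I, X = '*' })

Items with dot before '*', with the dot advanced:
  [P → . * C] → [P → * . C]
Closure of the advanced items:
  [P → * . C] has the dot before C: add [C → . y ; y], [C → .]

GOTO = { [C → . y ; y], [C → .], [P → * . C] }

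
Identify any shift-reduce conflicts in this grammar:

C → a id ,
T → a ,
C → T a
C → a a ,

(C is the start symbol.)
No shift-reduce conflicts

A shift-reduce conflict occurs when an LR(0) state has both:
  - a complete (reduce) item [A → α .] (dot at the end), and
  - a shift item [B → β . c γ] (dot before a terminal).

Augment with C' → C and build the canonical LR(0) collection (I0 = CLOSURE({[C' → . C]}), then GOTO on every symbol after a dot until no new states appear). It has 10 states:
  I0: { [C → . T a], [C → . a a ,], [C → . a id ,], [C' → . C], [T → . a ,] }  — shift
  I1: { [C' → C .] }  — accept
  I2: { [C → T . a] }  — shift
  I3: { [C → a . a ,], [C → a . id ,], [T → a . ,] }  — shift
  I4: { [T → a , .] }  — reduce
  I5: { [C → a a . ,] }  — shift
  I6: { [C → a id . ,] }  — shift
  I7: { [C → a id , .] }  — reduce
  I8: { [C → a a , .] }  — reduce
  I9: { [C → T a .] }  — reduce

No state contains both a complete item and a shift item.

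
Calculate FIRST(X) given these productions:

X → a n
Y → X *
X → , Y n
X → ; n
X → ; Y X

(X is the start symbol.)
To compute FIRST(X), examine every production with X on the left-hand side, reading each right-hand side left to right until a non-nullable symbol is reached.

From X → a n:
  - a is a terminal: add 'a' and stop
From X → , Y n:
  - ',' is a terminal: add ',' and stop
From X → ; n:
  - ';' is a terminal: add ';' and stop
From X → ; Y X:
  - ';' is a terminal: add ';' and stop

Collecting: FIRST(X) = { ',', ';', 'a' }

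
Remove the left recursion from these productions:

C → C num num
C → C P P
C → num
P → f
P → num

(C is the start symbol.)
C → num C'
C' → num num C'
C' → P P C'
C' → ε
P → f
P → num

C is directly left-recursive. The standard transformation for
  A → A α₁ | ... | A α_m | β₁ | ... | β_n
is
  A  → β₁ A' | ... | β_n A'
  A' → α₁ A' | ... | α_m A' | ε

C → num becomes C → num C'
C → C num num becomes C' → num num C'
C → C P P becomes C' → P P C'
Add C' → ε

Productions for other non-terminals are unchanged:
  P → f
  P → num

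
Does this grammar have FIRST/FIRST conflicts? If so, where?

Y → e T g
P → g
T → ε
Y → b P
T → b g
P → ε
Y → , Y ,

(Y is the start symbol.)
No FIRST/FIRST conflicts.

A FIRST/FIRST conflict occurs when two productions N → α and N → β for the same non-terminal have FIRST(α) ∩ FIRST(β) ≠ ∅ (with ε ∈ FIRST of a nullable right-hand side, so two nullable alternatives also conflict).

Productions for Y:
  Y → e T g: FIRST = { 'e' }
  Y → b P: FIRST = { 'b' }
  Y → , Y ,: FIRST = { ',' }
Productions for P:
  P → g: FIRST = { 'g' }
  P → ε: FIRST = { ε }
Productions for T:
  T → ε: FIRST = { ε }
  T → b g: FIRST = { 'b' }

All alternatives of each non-terminal have pairwise disjoint FIRST sets.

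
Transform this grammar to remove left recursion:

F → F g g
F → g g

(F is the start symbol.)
F is directly left-recursive. The standard transformation for
  A → A α₁ | ... | A α_m | β₁ | ... | β_n
is
  A  → β₁ A' | ... | β_n A'
  A' → α₁ A' | ... | α_m A' | ε

F → g g becomes F → g g F'
F → F g g becomes F' → g g F'
Add F' → ε

Resulting grammar:
F → g g F'
F' → g g F'
F' → ε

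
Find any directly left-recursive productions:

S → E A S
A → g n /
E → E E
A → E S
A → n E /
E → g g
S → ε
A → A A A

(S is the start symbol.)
Direct left recursion occurs when N → N α for some non-terminal N (the right-hand side begins with the left-hand side itself).

S → E A S: starts with E
A → g n /: starts with g
E → E E: LEFT RECURSIVE (starts with E)
A → E S: starts with E
A → n E /: starts with n
E → g g: starts with g
S → ε: starts with ε
A → A A A: LEFT RECURSIVE (starts with A)

The grammar has direct left recursion on: E, A.

Answer: Yes, E, A are left-recursive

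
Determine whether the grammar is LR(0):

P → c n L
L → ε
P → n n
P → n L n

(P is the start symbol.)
Augment with P' → P and build the canonical LR(0) collection (I0 = CLOSURE({[P' → . P]}), then GOTO on every symbol after a dot until no new states appear). It has 9 states:
  I0: { [P → . c n L], [P → . n L n], [P → . n n], [P' → . P] }  — shift
  I1: { [P' → P .] }  — accept
  I2: { [P → c . n L] }  — shift
  I3: { [L → .], [P → n . L n], [P → n . n] }  — shift, reduce
  I4: { [P → n L . n] }  — shift
  I5: { [P → n n .] }  — reduce
  I6: { [P → n L n .] }  — reduce
  I7: { [L → .], [P → c n . L] }  — reduce
  I8: { [P → c n L .] }  — reduce

Conflict in state I3:
  Shift-reduce conflict between [L → .] and [P → n . n]
So the grammar is NOT LR(0).

Answer: No. Shift-reduce conflict between [L → .] and [P → n . n]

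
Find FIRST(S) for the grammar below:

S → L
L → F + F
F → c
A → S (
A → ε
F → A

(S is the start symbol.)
{ '+', 'c' }

FIRST sets of the other non-terminals involved (by the same procedure, iterated to a fixed point):
  FIRST(L) = { '+', 'c' }

From S → L:
  - L is a non-terminal: add FIRST(L) \ {ε} = { '+', 'c' }
    L is not nullable, so stop

Collecting: FIRST(S) = { '+', 'c' }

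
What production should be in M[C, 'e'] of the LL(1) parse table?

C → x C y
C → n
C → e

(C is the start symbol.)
To find M[C, 'e'], we find productions for C where 'e' is in the predict set (PREDICT(N → α) = (FIRST(α) \ {ε}) ∪ (FOLLOW(N) if α ⇒* ε)).

C → x C y: PREDICT = { 'x' }
C → n: PREDICT = { 'n' }
C → e: PREDICT = { 'e' }
  'e' is in predict set, so this production goes in M[C, 'e']

M[C, 'e'] = C → e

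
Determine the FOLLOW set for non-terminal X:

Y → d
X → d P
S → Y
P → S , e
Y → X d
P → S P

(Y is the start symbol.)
To compute FOLLOW(X), find every occurrence of X on a right-hand side N → α X β: add FIRST(β) \ {ε}, and if β is empty or nullable also add FOLLOW(N). Iterate to a fixed point.

In Y → X d: X is followed by d, add FIRST(d) \ {ε} = { 'd' }

Taking the union: FOLLOW(X) = { 'd' }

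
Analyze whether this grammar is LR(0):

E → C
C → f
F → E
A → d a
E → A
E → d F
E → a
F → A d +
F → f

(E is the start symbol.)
No. Shift-reduce conflict between [E → A .] and [F → A . d +]

A grammar is LR(0) if no state in the canonical LR(0) collection has:
  - both a shift item (dot before a terminal) and a complete item (shift-reduce conflict), or
  - two or more complete items (reduce-reduce conflict; the accept item [E' → E .] counts as a complete item here).

Augment with E' → E and build the canonical LR(0) collection (I0 = CLOSURE({[E' → . E]}), then GOTO on every symbol after a dot until no new states appear). It has 14 states:
  I0: { [A → . d a], [C → . f], [E → . A], [E → . C], [E → . a], [E → . d F], [E' → . E] }  — shift
  I1: { [E → A .] }  — reduce
  I2: { [E → C .] }  — reduce
  I3: { [E' → E .] }  — accept
  I4: { [E → a .] }  — reduce
  I5: { [A → . d a], [A → d . a], [C → . f], [E → . A], [E → . C], [E → . a], [E → . d F], [E → d . F], [F → . A d +], [F → . E], [F → . f] }  — shift
  I6: { [C → f .] }  — reduce
  I7: { [E → A .], [F → A . d +] }  — shift, reduce
  I8: { [F → E .] }  — reduce
  I9: { [E → d F .] }  — reduce
  I10: { [A → d a .], [E → a .] }  — 2 reduces
  I11: { [C → f .], [F → f .] }  — 2 reduces
  I12: { [F → A d . +] }  — shift
  I13: { [F → A d + .] }  — reduce

Conflict in state I7:
  Shift-reduce conflict between [E → A .] and [F → A . d +]
So the grammar is NOT LR(0).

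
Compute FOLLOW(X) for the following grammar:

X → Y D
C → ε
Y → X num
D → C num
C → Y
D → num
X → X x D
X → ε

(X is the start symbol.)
{ $, 'num', 'x' }

To compute FOLLOW(X), find every occurrence of X on a right-hand side N → α X β: add FIRST(β) \ {ε}, and if β is empty or nullable also add FOLLOW(N). Iterate to a fixed point.

X is the start symbol, so $ ∈ FOLLOW(X).
In Y → X num: X is followed by num, add FIRST(num) \ {ε} = { 'num' }
In X → X x D: X is followed by x D, add FIRST(x D) \ {ε} = { 'x' }

Taking the union: FOLLOW(X) = { $, 'num', 'x' }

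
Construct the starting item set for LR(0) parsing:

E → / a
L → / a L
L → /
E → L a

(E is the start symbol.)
First, augment the grammar with E' → E
I₀ = CLOSURE({ [E' → . E] }):
  [E' → . E] has the dot before E: add [E → . / a], [E → . L a]
  [E → . L a] has the dot before L: add [L → . / a L], [L → . /]
No further items can be added.

I₀ = { [E → . / a], [E → . L a], [E' → . E], [L → . / a L], [L → . /] }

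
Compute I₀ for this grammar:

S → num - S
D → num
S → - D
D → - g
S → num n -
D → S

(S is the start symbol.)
{ [S → . - D], [S → . num - S], [S → . num n -], [S' → . S] }

First, augment the grammar with S' → S
I₀ = CLOSURE({ [S' → . S] }):
  [S' → . S] has the dot before S: add [S → . num - S], [S → . - D], [S → . num n -]
No further items can be added.

I₀ = { [S → . - D], [S → . num - S], [S → . num n -], [S' → . S] }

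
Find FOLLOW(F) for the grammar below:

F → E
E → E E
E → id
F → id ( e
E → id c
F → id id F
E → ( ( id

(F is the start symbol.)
To compute FOLLOW(F), find every occurrence of F on a right-hand side N → α F β: add FIRST(β) \ {ε}, and if β is empty or nullable also add FOLLOW(N). Iterate to a fixed point.

F is the start symbol, so $ ∈ FOLLOW(F).
In F → id id F: F is at the end; this adds FOLLOW(F) to itself — nothing new

Taking the union: FOLLOW(F) = { $ }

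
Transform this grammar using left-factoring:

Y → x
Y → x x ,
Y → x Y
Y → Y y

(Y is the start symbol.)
Y → x Y'
Y' → ε
Y' → x ,
Y' → Y
Y → Y y

Left-factoring transforms A → αβ₁ | αβ₂ into A → αA' and A' → β₁ | β₂
(α is the longest common prefix among the alternatives). Repeat until
no nonterminal has two alternatives with a common prefix.

Round 1: Y has alternatives sharing prefix 'x'. Introduce Y': Y → x Y'
  Add: Y' → ε
  Add: Y' → x ,
  Add: Y' → Y

No remaining common prefixes — done.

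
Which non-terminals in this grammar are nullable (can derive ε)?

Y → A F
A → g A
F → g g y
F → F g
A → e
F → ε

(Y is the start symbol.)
{ 'F' }

A non-terminal is nullable if it can derive ε (the empty string): either it has an ε-production, or it has a production whose right-hand side consists entirely of nullable non-terminals.

ε-productions: F → ε
So F is immediately nullable.
No further non-terminal can be added: every production for the remaining non-terminals contains a terminal or a non-nullable non-terminal.
Nullable = { 'F' }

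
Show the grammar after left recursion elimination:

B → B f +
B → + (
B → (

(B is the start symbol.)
B is directly left-recursive. The standard transformation for
  A → A α₁ | ... | A α_m | β₁ | ... | β_n
is
  A  → β₁ A' | ... | β_n A'
  A' → α₁ A' | ... | α_m A' | ε

B → + ( becomes B → + ( B'
B → ( becomes B → ( B'
B → B f + becomes B' → f + B'
Add B' → ε

Resulting grammar:
B → + ( B'
B → ( B'
B' → f + B'
B' → ε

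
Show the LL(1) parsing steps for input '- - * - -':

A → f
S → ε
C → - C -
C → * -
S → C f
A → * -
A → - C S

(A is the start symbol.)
LL(1) parsing maintains a stack (initially the start symbol over $) and the input. At each step: if the stack top is a terminal, match it against the current input token; if it is a non-terminal N, replace it with the RHS of M[N, lookahead] (the unique production whose predict set contains the lookahead).

Stack is shown with the top on the left.

Stack      Input        Action
------------------------------
A $        - - * - - $  output A → - C S
- C S $    - - * - - $  match '-'
C S $      - * - - $    output C → - C -
- C - S $  - * - - $    match '-'
C - S $    * - - $      output C → * -
* - - S $  * - - $      match '*'
- - S $    - - $        match '-'
- S $      - $          match '-'
S $        $            output S → ε
$          $            accept

The string is accepted.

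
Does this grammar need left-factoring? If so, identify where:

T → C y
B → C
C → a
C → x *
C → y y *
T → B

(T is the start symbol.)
No, left-factoring is not needed

Left-factoring is needed when two productions for the same non-terminal
share a common prefix on the right-hand side.

Productions for T:
  T → C y
  T → B
Productions for C:
  C → a
  C → x *
  C → y y *

No common prefixes found.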